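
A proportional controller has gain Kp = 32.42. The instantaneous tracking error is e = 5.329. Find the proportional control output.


u_P = Kp * e = 32.42 * 5.329 = 172.7662

172.7662


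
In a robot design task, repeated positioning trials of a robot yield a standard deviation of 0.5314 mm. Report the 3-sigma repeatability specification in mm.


repeatability = 3*sigma = 3*0.5314 = 1.5942

1.5942 mm


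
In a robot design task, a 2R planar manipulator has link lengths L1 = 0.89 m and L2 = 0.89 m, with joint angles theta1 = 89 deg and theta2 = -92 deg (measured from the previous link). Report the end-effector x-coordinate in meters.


x = L1*cos(th1) + L2*cos(th1+th2) = 0.89*cos(89 deg) + 0.89*cos(-3 deg) = 0.9043

0.9043 m


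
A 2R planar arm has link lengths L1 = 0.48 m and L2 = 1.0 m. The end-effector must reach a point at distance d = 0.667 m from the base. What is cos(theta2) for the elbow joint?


cos(th2) = (d^2 - L1^2 - L2^2)/(2*L1*L2) = (0.667^2 - 0.48^2 - 1.0^2)/(2*0.48*1.0) = -0.8182

-0.8182


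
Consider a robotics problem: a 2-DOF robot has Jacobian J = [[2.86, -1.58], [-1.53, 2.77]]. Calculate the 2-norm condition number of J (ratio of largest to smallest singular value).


JJ^T eigenvalues: trace(JJ^T) = 20.6898, det(JJ^T) = det(J)^2 = 30.30282304
s_max^2 = (20.6898 + sqrt(306.85653188))/2 = 19.10356046
s_min^2 = (20.6898 - sqrt(306.85653188))/2 = 1.58623954
kappa = s_max/s_min = sqrt(19.10356046/1.58623954) = 3.4703

3.4703


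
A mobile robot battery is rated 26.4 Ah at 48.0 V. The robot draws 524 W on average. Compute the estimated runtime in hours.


E = 26.4*48.0 = 1267.2000 Wh
t = E/P = 1267.2000/524 = 2.4183

2.4183 hours


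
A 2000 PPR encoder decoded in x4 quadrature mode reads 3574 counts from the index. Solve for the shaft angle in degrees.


angle = counts * 360 / (PPR*4) = 3574 * 360 / 8000 = 160.8300

160.8300 degrees


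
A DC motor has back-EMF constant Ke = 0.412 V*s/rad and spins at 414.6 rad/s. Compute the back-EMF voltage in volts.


V_emf = Ke * omega = 0.412*414.6 = 170.8152

170.8152 V


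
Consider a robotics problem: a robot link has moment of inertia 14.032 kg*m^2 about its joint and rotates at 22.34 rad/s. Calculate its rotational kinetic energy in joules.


KE = (1/2)*I*omega^2 = 0.5*14.032*22.34^2 = 3501.5144

3501.5144 J


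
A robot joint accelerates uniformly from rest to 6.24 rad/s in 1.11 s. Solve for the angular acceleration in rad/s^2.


alpha = delta_omega / t = 6.24 / 1.11 = 5.6216

5.6216 rad/s^2


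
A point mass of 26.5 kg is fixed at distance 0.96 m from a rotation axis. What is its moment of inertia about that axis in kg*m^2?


I = m*r^2 = 26.5*0.96^2 = 24.4224

24.4224 kg*m^2


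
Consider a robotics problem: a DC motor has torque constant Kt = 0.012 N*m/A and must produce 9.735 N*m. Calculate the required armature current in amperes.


I = tau / Kt = 9.735/0.012 = 811.2500

811.2500 A


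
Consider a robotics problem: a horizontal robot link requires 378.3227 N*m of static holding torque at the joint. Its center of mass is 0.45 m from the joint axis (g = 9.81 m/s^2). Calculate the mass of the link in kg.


m = tau / (g*L) = 378.3227 / (9.81 * 0.45) = 85.7000

85.7000 kg


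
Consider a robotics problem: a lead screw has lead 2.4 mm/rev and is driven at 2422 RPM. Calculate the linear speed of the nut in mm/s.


v = lead * (RPM/60) = 2.4*2422/60 = 96.8800

96.8800 mm/s


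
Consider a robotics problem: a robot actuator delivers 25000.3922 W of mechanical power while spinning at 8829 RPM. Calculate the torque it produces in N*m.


omega = 8829 * 2*pi/60 = 924.570718 rad/s
tau = P / omega = 25000.3922 / 924.570718 = 27.0400

27.0400 N*m


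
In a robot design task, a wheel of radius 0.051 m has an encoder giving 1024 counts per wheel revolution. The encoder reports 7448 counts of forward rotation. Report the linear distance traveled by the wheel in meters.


revs = 7448/1024 = 7.273438
d = revs * 2*pi*r = 7.273438 * 2*pi*0.051 = 2.3307

2.3307 m


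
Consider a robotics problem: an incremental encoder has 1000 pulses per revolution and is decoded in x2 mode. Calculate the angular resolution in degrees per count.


resolution = 360 / (PPR * 2) = 360 / 2000 = 0.1800

0.1800 degrees


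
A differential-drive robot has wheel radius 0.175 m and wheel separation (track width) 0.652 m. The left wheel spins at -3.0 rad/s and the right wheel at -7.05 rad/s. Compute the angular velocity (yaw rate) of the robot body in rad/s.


omega = r*(wR - wL)/L = 0.175*(-7.05 - (-3.0))/0.652 = -1.0870

-1.0870 rad/s


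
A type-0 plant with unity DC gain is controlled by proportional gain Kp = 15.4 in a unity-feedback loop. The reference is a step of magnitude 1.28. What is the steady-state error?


e_ss = R/(1 + Kp) = 1.28/(1 + 15.4) = 1.28/16.4000 = 0.0780

0.0780


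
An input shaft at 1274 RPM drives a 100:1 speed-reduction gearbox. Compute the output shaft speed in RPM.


omega_out = omega_in / N = 1274 / 100 = 12.7400

12.7400 RPM


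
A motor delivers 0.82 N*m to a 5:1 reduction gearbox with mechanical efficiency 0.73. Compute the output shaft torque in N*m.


tau_out = tau_in * N * eta = 0.82 * 5 * 0.73 = 2.9930

2.9930 N*m


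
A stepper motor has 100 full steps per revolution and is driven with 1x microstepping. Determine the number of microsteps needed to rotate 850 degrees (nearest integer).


step_size = 360/(100*1) = 360/100 = 3.600000 deg
n = 850/(360/100) = 850*100/360 = 236.1111 -> 236

236 steps


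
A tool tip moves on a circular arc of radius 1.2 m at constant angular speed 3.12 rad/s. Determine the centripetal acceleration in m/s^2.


a_c = omega^2 * r = 3.12^2 * 1.2 = 11.6813

11.6813 m/s^2


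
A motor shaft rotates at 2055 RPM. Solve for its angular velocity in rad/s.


omega = 2055 * 2*pi/60 = 215.1991

215.1991 rad/s


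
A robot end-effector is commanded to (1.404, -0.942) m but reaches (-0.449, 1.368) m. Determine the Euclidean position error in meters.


dx = -0.449 - (1.404) = -1.8530, dy = 1.368 - (-0.942) = 2.3100
err = sqrt(3.433609 + 5.336100) = 2.9614

2.9614 m


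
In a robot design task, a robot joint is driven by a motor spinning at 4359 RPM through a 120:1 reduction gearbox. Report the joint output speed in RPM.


omega_joint = omega_motor / N = 4359 / 120 = 36.3250

36.3250 RPM


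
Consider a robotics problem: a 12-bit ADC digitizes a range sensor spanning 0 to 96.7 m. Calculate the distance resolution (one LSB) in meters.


res = range / 2^n = 96.7/2^12 = 96.7/4096 = 0.0236

0.0236 m


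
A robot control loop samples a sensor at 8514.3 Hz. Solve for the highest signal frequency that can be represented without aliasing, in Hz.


f_max = f_s/2 = 8514.3/2 = 4257.1500

4257.1500 Hz


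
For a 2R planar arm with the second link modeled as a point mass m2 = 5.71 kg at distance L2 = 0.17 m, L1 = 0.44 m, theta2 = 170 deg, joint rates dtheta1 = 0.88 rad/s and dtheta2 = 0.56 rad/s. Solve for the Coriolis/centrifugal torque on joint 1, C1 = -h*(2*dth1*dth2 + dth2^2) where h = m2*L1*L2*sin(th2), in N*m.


h = m2*L1*L2*sin(th2) = 5.71*0.44*0.17*sin(170 deg) = 0.074167
C1 = -h*(2*0.88*0.56 + 0.56^2) = -0.074167*1.2992 = -0.0964

-0.0964 N*m


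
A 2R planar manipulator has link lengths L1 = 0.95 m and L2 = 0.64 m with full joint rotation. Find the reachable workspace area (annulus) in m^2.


r_max = L1 + L2 = 1.5900, r_min = |L1 - L2| = 0.3100
A = pi*(r_max^2 - r_min^2) = pi*(2.5281 - 0.0961) = 7.6404

7.6404 m^2


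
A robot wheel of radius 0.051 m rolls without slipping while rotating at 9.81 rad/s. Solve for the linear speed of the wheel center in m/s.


v = omega * r = 9.81 * 0.051 = 0.5003

0.5003 m/s


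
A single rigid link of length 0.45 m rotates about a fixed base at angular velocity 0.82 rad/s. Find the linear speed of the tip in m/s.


v = L*omega = 0.45 * 0.82 = 0.3690

0.3690 m/s


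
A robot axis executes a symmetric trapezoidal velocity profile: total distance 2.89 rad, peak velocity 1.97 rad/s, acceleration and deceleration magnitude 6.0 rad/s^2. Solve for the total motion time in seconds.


t_acc = v/a = 1.97/6.0 = 0.328333 s
d_acc = v^2/(2a) = 0.323408 rad (each ramp)
d_cruise = 2.89 - 2*0.323408 = 2.243184 rad
t_cruise = 2.243184/1.97 = 1.138672 s
t_total = 2*0.328333 + 1.138672 = 1.7953

1.7953 s


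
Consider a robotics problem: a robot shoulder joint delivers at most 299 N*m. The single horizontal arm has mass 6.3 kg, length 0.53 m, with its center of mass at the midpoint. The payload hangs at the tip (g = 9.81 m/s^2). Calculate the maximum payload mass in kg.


tau_arm = m_arm*g*(L/2) = 6.3*9.81*0.53/2 = 16.3778 N*m
tau_payload = tau_max - tau_arm = 299 - 16.3778 = 282.6222
m_payload = tau_payload / (g*L) = 282.6222 / (9.81*0.53) = 54.3577

54.3577 kg


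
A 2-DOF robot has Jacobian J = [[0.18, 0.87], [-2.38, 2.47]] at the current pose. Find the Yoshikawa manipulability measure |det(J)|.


det(J) = 0.18*2.47 - (0.87)*(-2.38) = 2.5152
|det(J)| = 2.5152

2.5152


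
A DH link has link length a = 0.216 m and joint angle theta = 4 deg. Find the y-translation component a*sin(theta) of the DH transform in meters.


a*sin(theta) = 0.216*sin(4 deg) = 0.0151

0.0151 m


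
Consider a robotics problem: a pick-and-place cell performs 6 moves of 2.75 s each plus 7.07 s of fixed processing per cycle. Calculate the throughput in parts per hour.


T_cycle = 6*2.75 + 7.07 = 23.5700 s
rate = 3600/T = 152.7365

152.7365 parts/hour


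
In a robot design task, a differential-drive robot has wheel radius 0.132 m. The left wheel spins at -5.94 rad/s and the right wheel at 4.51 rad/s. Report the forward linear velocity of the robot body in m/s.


v = r*(wR + wL)/2 = 0.132*(4.51 + -5.94)/2 = -0.0944

-0.0944 m/s


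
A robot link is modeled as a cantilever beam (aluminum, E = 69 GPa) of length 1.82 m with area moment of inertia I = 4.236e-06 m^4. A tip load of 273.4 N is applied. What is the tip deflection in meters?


delta = F*L^3/(3*E*I) = 273.4*1.82^3/(3*6.900e+10*4.236e-06)
      = 1648.2104912/876852 = 0.0019

0.0019 m


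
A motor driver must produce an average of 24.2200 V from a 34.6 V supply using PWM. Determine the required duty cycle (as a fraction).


D = V_avg/V_supply = 24.2200/34.6 = 0.7000

0.7000


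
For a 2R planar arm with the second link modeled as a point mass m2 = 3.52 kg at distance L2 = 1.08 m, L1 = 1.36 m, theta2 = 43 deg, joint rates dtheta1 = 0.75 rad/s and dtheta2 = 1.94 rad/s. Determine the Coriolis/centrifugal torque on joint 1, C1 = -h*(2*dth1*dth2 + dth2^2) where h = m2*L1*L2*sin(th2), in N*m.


h = m2*L1*L2*sin(th2) = 3.52*1.36*1.08*sin(43 deg) = 3.526052
C1 = -h*(2*0.75*1.94 + 1.94^2) = -3.526052*6.6736 = -23.5315

-23.5315 N*m


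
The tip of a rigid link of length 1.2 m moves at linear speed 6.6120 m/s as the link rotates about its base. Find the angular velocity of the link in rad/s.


omega = v / L = 6.6120 / 1.2 = 5.5100

5.5100 rad/s


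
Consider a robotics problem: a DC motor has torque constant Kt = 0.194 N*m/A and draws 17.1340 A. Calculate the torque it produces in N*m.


tau = Kt * I = 0.194*17.1340 = 3.3240

3.3240 N*m


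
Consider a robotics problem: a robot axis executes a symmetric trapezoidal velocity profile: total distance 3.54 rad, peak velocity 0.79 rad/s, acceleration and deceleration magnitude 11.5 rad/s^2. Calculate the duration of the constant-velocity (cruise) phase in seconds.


t_acc = v/a = 0.068696 s, d_acc = v^2/(2a) = 0.027135 rad each
d_cruise = 3.54 - 2*0.027135 = 3.485730 rad
t_cruise = d_cruise/v = 3.485730/0.79 = 4.4123

4.4123 s


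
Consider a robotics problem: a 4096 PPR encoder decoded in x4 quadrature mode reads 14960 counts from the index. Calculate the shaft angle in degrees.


angle = counts * 360 / (PPR*4) = 14960 * 360 / 16384 = 328.7109

328.7109 degrees


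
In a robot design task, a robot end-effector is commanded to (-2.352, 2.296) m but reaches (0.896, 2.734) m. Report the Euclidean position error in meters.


dx = 0.896 - (-2.352) = 3.2480, dy = 2.734 - (2.296) = 0.4380
err = sqrt(10.549504 + 0.191844) = 3.2774

3.2774 m


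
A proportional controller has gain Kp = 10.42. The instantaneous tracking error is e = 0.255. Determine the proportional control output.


u_P = Kp * e = 10.42 * 0.255 = 2.6571

2.6571


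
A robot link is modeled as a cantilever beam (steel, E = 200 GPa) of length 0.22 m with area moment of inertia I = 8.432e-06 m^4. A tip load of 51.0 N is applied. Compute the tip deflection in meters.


delta = F*L^3/(3*E*I) = 51.0*0.22^3/(3*2.000e+11*8.432e-06)
      = 0.543048/5059200 = 1.0734e-07

1.0734e-07 m


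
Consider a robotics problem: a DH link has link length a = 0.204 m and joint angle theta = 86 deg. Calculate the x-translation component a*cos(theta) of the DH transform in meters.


a*cos(theta) = 0.204*cos(86 deg) = 0.0142

0.0142 m


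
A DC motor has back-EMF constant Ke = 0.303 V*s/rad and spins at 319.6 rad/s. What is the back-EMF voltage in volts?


V_emf = Ke * omega = 0.303*319.6 = 96.8388

96.8388 V


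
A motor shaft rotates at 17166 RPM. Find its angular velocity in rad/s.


omega = 17166 * 2*pi/60 = 1797.6193

1797.6193 rad/s


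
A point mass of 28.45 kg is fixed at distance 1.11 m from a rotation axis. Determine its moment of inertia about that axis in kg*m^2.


I = m*r^2 = 28.45*1.11^2 = 35.0532

35.0532 kg*m^2


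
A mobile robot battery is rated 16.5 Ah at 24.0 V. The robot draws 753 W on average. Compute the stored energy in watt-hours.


E = capacity * V = 16.5*24.0 = 396.0000

396.0000 Wh


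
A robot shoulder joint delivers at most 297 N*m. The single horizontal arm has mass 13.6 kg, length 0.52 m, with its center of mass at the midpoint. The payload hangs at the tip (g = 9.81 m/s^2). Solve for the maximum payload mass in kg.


tau_arm = m_arm*g*(L/2) = 13.6*9.81*0.52/2 = 34.6882 N*m
tau_payload = tau_max - tau_arm = 297 - 34.6882 = 262.3118
m_payload = tau_payload / (g*L) = 262.3118 / (9.81*0.52) = 51.4216

51.4216 kg


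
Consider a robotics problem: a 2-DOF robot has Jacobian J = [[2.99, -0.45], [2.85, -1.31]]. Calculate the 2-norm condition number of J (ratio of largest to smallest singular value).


JJ^T eigenvalues: trace(JJ^T) = 18.9812, det(JJ^T) = det(J)^2 = 6.94006336
s_max^2 = (18.9812 + sqrt(332.52570000))/2 = 18.60824361
s_min^2 = (18.9812 - sqrt(332.52570000))/2 = 0.37295639
kappa = s_max/s_min = sqrt(18.60824361/0.37295639) = 7.0636

7.0636


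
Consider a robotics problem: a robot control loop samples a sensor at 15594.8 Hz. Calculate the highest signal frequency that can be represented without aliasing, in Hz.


f_max = f_s/2 = 15594.8/2 = 7797.4000

7797.4000 Hz


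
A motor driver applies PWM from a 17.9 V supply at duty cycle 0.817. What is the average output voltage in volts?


V_avg = V_supply * D = 17.9*0.817 = 14.6243

14.6243 V


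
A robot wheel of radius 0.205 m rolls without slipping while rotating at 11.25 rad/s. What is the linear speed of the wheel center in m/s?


v = omega * r = 11.25 * 0.205 = 2.3062

2.3062 m/s


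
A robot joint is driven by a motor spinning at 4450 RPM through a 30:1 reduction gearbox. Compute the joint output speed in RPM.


omega_joint = omega_motor / N = 4450 / 30 = 148.3333

148.3333 RPM


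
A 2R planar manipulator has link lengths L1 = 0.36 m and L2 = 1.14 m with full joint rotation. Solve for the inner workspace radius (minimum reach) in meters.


r_min = |L1 - L2| = |0.36 - 1.14| = 0.7800

0.7800 m


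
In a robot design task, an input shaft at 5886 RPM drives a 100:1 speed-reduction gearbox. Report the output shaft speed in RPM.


omega_out = omega_in / N = 5886 / 100 = 58.8600

58.8600 RPM


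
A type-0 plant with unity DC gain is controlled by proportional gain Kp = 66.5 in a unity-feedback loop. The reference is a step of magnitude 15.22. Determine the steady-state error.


e_ss = R/(1 + Kp) = 15.22/(1 + 66.5) = 15.22/67.5000 = 0.2255

0.2255


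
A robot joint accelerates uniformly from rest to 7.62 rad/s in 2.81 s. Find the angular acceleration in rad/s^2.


alpha = delta_omega / t = 7.62 / 2.81 = 2.7117

2.7117 rad/s^2


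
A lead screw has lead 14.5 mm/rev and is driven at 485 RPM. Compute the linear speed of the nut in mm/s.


v = lead * (RPM/60) = 14.5*485/60 = 117.2083

117.2083 mm/s


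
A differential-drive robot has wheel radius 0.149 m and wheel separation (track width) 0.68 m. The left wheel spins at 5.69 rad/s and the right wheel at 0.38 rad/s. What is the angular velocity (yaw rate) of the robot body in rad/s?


omega = r*(wR - wL)/L = 0.149*(0.38 - (5.69))/0.68 = -1.1635

-1.1635 rad/s


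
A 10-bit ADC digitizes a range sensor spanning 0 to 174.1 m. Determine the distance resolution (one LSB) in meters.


res = range / 2^n = 174.1/2^10 = 174.1/1024 = 0.1700

0.1700 m


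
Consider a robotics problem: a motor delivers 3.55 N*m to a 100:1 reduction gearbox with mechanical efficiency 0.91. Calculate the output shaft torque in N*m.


tau_out = tau_in * N * eta = 3.55 * 100 * 0.91 = 323.0500

323.0500 N*m


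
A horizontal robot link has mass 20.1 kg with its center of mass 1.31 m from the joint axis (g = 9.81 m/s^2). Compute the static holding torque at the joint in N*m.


tau = m*g*L = 20.1 * 9.81 * 1.31 = 258.3071

258.3071 N*m


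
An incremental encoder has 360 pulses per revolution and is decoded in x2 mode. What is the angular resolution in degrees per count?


resolution = 360 / (PPR * 2) = 360 / 720 = 0.5000

0.5000 degrees


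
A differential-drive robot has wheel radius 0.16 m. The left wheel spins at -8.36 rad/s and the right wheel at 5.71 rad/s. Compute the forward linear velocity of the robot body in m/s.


v = r*(wR + wL)/2 = 0.16*(5.71 + -8.36)/2 = -0.2120

-0.2120 m/s


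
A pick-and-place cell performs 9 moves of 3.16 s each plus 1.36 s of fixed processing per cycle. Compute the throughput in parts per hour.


T_cycle = 9*3.16 + 1.36 = 29.8000 s
rate = 3600/T = 120.8054

120.8054 parts/hour


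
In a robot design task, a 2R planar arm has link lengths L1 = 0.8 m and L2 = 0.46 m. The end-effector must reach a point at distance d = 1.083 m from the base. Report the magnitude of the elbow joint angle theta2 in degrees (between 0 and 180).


cos(th2) = (d^2 - L1^2 - L2^2)/(2*L1*L2) = (1.083^2 - 0.8^2 - 0.46^2)/(2*0.8*0.46) = 0.43653397
th2 = acos(0.43653397) = 64.1171 deg

64.1171 degrees


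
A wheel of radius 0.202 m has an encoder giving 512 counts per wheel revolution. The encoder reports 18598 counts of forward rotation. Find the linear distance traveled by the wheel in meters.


revs = 18598/512 = 36.324219
d = revs * 2*pi*r = 36.324219 * 2*pi*0.202 = 46.1028

46.1028 m


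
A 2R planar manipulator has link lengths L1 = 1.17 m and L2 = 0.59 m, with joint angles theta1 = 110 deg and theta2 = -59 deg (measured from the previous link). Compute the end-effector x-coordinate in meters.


x = L1*cos(th1) + L2*cos(th1+th2) = 1.17*cos(110 deg) + 0.59*cos(51 deg) = -0.0289

-0.0289 m


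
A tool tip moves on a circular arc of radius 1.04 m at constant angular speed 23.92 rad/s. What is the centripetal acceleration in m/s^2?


a_c = omega^2 * r = 23.92^2 * 1.04 = 595.0531

595.0531 m/s^2


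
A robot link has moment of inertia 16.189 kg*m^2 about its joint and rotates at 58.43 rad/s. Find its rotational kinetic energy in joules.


KE = (1/2)*I*omega^2 = 0.5*16.189*58.43^2 = 27635.1483

27635.1483 J


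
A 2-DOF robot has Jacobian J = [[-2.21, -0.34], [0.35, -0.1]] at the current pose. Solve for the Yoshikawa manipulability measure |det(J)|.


det(J) = -2.21*-0.1 - (-0.34)*(0.35) = 0.3400
|det(J)| = 0.3400

0.3400


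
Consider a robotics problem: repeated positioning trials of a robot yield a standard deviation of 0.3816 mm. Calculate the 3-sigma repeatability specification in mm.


repeatability = 3*sigma = 3*0.3816 = 1.1448

1.1448 mm


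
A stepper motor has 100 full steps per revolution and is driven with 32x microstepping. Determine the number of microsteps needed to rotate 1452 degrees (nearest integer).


step_size = 360/(100*32) = 360/3200 = 0.112500 deg
n = 1452/(360/3200) = 1452*3200/360 = 12906.6667 -> 12907

12907 steps


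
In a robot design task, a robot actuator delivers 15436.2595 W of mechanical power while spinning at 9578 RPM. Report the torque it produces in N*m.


omega = 9578 * 2*pi/60 = 1003.005815 rad/s
tau = P / omega = 15436.2595 / 1003.005815 = 15.3900

15.3900 N*m


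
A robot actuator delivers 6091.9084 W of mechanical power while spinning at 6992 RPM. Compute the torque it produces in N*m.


omega = 6992 * 2*pi/60 = 732.200528 rad/s
tau = P / omega = 6091.9084 / 732.200528 = 8.3200

8.3200 N*m


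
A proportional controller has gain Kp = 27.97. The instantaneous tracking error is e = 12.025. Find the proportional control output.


u_P = Kp * e = 27.97 * 12.025 = 336.3392

336.3392


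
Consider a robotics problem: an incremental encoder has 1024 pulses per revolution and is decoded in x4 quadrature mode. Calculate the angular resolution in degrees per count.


resolution = 360 / (PPR * 4) = 360 / 4096 = 0.0879

0.0879 degrees


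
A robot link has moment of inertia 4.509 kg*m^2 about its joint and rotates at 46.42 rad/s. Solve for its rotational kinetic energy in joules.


KE = (1/2)*I*omega^2 = 0.5*4.509*46.42^2 = 4858.0336

4858.0336 J


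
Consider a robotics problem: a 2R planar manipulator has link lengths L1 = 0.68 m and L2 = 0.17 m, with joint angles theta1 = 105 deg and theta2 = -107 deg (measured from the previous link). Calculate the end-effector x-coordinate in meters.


x = L1*cos(th1) + L2*cos(th1+th2) = 0.68*cos(105 deg) + 0.17*cos(-2 deg) = -0.0061

-0.0061 m


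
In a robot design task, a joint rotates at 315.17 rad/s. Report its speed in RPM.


RPM = 315.17 * 60/(2*pi) = 3009.6518

3009.6518 RPM


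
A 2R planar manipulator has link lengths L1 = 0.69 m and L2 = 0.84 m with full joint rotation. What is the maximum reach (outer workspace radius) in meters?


r_max = L1 + L2 = 0.69 + 0.84 = 1.5300

1.5300 m


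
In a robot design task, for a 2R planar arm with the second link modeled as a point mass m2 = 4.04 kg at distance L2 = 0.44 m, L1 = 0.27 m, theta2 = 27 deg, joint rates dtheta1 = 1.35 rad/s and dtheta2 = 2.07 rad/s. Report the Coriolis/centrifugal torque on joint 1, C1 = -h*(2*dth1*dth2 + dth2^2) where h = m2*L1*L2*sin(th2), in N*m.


h = m2*L1*L2*sin(th2) = 4.04*0.27*0.44*sin(27 deg) = 0.217894
C1 = -h*(2*1.35*2.07 + 2.07^2) = -0.217894*9.8739 = -2.1515

-2.1515 N*m


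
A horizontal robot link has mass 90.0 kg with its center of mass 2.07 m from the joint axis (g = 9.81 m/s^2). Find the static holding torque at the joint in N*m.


tau = m*g*L = 90.0 * 9.81 * 2.07 = 1827.6030

1827.6030 N*m


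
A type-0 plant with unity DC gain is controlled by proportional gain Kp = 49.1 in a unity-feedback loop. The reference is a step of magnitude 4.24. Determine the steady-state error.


e_ss = R/(1 + Kp) = 4.24/(1 + 49.1) = 4.24/50.1000 = 0.0846

0.0846


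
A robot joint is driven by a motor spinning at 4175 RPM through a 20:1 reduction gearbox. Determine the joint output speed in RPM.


omega_joint = omega_motor / N = 4175 / 20 = 208.7500

208.7500 RPM


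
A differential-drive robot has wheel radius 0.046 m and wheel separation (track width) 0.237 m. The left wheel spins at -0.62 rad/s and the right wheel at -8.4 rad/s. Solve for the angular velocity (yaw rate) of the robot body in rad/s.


omega = r*(wR - wL)/L = 0.046*(-8.4 - (-0.62))/0.237 = -1.5100

-1.5100 rad/s


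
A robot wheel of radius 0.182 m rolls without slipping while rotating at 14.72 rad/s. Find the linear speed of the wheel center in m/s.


v = omega * r = 14.72 * 0.182 = 2.6790

2.6790 m/s


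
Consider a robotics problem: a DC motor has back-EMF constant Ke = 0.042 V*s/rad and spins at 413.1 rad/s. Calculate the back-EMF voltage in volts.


V_emf = Ke * omega = 0.042*413.1 = 17.3502

17.3502 V


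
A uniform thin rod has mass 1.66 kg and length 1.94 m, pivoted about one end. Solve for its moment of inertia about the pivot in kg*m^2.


I = (1/3)*m*L^2 = (1/3)*1.66*1.94^2 = 2.0825

2.0825 kg*m^2


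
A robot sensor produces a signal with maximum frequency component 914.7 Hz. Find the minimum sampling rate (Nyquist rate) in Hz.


f_s,min = 2*f_max = 2*914.7 = 1829.4000

1829.4000 Hz


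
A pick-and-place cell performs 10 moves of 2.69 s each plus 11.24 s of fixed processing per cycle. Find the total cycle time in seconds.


T = 10*2.69 + 11.24 = 38.1400

38.1400 s


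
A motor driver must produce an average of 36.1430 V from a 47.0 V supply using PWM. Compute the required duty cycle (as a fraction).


D = V_avg/V_supply = 36.1430/47.0 = 0.7690

0.7690


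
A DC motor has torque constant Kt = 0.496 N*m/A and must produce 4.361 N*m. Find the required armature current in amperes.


I = tau / Kt = 4.361/0.496 = 8.7923

8.7923 A


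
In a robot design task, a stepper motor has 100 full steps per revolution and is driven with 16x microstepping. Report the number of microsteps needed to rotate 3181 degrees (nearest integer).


step_size = 360/(100*16) = 360/1600 = 0.225000 deg
n = 3181/(360/1600) = 3181*1600/360 = 14137.7778 -> 14138

14138 steps


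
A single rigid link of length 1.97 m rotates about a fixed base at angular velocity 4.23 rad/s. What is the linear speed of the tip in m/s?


v = L*omega = 1.97 * 4.23 = 8.3331

8.3331 m/s


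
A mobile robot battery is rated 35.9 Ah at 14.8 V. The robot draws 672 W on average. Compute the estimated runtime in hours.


E = 35.9*14.8 = 531.3200 Wh
t = E/P = 531.3200/672 = 0.7907

0.7907 hours


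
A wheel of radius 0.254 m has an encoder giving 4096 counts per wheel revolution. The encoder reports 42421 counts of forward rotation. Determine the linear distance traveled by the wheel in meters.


revs = 42421/4096 = 10.356689
d = revs * 2*pi*r = 10.356689 * 2*pi*0.254 = 16.5285

16.5285 m


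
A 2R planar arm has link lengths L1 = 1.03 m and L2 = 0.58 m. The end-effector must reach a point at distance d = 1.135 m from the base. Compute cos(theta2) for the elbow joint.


cos(th2) = (d^2 - L1^2 - L2^2)/(2*L1*L2) = (1.135^2 - 1.03^2 - 0.58^2)/(2*1.03*0.58) = -0.0913

-0.0913


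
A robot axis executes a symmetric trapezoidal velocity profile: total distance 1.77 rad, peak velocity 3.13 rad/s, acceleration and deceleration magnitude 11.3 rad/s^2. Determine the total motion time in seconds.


t_acc = v/a = 3.13/11.3 = 0.276991 s
d_acc = v^2/(2a) = 0.433491 rad (each ramp)
d_cruise = 1.77 - 2*0.433491 = 0.903018 rad
t_cruise = 0.903018/3.13 = 0.288504 s
t_total = 2*0.276991 + 0.288504 = 0.8425

0.8425 s


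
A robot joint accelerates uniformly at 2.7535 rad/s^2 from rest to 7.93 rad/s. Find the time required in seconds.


t = delta_omega / alpha = 7.93 / 2.7535 = 2.8800

2.8800 s


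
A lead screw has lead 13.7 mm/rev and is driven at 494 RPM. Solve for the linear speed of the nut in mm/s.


v = lead * (RPM/60) = 13.7*494/60 = 112.7967

112.7967 mm/s


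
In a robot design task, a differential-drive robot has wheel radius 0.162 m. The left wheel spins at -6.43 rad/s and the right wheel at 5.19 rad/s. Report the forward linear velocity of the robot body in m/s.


v = r*(wR + wL)/2 = 0.162*(5.19 + -6.43)/2 = -0.1004

-0.1004 m/s


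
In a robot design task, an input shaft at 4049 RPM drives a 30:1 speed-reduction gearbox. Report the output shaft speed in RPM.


omega_out = omega_in / N = 4049 / 30 = 134.9667

134.9667 RPM


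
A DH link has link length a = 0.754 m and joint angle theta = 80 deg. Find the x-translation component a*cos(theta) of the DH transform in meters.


a*cos(theta) = 0.754*cos(80 deg) = 0.1309

0.1309 m


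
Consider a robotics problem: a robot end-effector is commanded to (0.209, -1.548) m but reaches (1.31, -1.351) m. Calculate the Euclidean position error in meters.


dx = 1.31 - (0.209) = 1.1010, dy = -1.351 - (-1.548) = 0.1970
err = sqrt(1.212201 + 0.038809) = 1.1185

1.1185 m


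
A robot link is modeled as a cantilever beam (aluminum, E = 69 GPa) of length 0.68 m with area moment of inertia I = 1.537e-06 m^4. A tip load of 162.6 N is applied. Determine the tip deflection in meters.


delta = F*L^3/(3*E*I) = 162.6*0.68^3/(3*6.900e+10*1.537e-06)
      = 51.1266432/318159 = 1.6070e-04

1.6070e-04 m


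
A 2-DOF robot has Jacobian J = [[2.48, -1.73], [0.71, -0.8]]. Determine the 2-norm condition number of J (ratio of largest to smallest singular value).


JJ^T eigenvalues: trace(JJ^T) = 10.2874, det(JJ^T) = det(J)^2 = 0.57108249
s_max^2 = (10.2874 + sqrt(103.54626880))/2 = 10.23158435
s_min^2 = (10.2874 - sqrt(103.54626880))/2 = 0.05581565
kappa = s_max/s_min = sqrt(10.23158435/0.05581565) = 13.5392

13.5392


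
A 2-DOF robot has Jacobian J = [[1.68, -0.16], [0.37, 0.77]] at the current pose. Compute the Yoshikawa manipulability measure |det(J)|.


det(J) = 1.68*0.77 - (-0.16)*(0.37) = 1.3528
|det(J)| = 1.3528

1.3528


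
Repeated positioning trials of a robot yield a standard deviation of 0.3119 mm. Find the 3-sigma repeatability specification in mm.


repeatability = 3*sigma = 3*0.3119 = 0.9357

0.9357 mm


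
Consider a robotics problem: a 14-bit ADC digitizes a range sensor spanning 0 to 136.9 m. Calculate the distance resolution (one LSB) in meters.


res = range / 2^n = 136.9/2^14 = 136.9/16384 = 0.0084

0.0084 m


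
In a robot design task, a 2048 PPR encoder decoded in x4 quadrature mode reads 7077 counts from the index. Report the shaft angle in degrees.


angle = counts * 360 / (PPR*4) = 7077 * 360 / 8192 = 311.0010

311.0010 degrees


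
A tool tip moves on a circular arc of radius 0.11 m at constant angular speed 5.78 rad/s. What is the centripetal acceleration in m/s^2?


a_c = omega^2 * r = 5.78^2 * 0.11 = 3.6749

3.6749 m/s^2


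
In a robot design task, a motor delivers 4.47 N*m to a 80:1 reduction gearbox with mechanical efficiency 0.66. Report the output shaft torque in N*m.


tau_out = tau_in * N * eta = 4.47 * 80 * 0.66 = 236.0160

236.0160 N*m


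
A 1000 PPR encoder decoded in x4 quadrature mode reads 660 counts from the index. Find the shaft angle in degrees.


angle = counts * 360 / (PPR*4) = 660 * 360 / 4000 = 59.4000

59.4000 degrees


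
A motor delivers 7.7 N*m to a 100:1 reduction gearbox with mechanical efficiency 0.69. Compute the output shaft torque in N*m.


tau_out = tau_in * N * eta = 7.7 * 100 * 0.69 = 531.3000

531.3000 N*m


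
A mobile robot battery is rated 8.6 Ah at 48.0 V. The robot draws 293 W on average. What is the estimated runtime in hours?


E = 8.6*48.0 = 412.8000 Wh
t = E/P = 412.8000/293 = 1.4089

1.4089 hours


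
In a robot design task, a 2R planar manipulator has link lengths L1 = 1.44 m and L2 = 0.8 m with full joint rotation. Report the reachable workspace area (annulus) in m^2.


r_max = L1 + L2 = 2.2400, r_min = |L1 - L2| = 0.6400
A = pi*(r_max^2 - r_min^2) = pi*(5.0176 - 0.4096) = 14.4765

14.4765 m^2


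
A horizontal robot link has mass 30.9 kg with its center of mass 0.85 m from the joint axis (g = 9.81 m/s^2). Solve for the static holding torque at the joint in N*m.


tau = m*g*L = 30.9 * 9.81 * 0.85 = 257.6596

257.6596 N*m


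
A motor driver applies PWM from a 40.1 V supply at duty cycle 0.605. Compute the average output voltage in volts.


V_avg = V_supply * D = 40.1*0.605 = 24.2605

24.2605 V


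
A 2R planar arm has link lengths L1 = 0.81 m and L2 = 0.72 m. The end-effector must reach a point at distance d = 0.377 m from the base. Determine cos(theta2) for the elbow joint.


cos(th2) = (d^2 - L1^2 - L2^2)/(2*L1*L2) = (0.377^2 - 0.81^2 - 0.72^2)/(2*0.81*0.72) = -0.8851

-0.8851


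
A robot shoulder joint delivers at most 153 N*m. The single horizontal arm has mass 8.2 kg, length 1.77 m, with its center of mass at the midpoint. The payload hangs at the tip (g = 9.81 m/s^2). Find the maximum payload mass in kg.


tau_arm = m_arm*g*(L/2) = 8.2*9.81*1.77/2 = 71.1912 N*m
tau_payload = tau_max - tau_arm = 153 - 71.1912 = 81.8088
m_payload = tau_payload / (g*L) = 81.8088 / (9.81*1.77) = 4.7115

4.7115 kg


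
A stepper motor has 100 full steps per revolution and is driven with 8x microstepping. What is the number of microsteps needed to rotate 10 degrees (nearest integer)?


step_size = 360/(100*8) = 360/800 = 0.450000 deg
n = 10/(360/800) = 10*800/360 = 22.2222 -> 22

22 steps


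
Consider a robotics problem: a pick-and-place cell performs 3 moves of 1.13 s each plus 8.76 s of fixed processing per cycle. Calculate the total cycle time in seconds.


T = 3*1.13 + 8.76 = 12.1500

12.1500 s


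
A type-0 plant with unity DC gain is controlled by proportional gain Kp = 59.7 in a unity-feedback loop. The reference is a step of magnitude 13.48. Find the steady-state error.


e_ss = R/(1 + Kp) = 13.48/(1 + 59.7) = 13.48/60.7000 = 0.2221

0.2221


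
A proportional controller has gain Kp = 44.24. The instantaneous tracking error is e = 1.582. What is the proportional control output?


u_P = Kp * e = 44.24 * 1.582 = 69.9877

69.9877


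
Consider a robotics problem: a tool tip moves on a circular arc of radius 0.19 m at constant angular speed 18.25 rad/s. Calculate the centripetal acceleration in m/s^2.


a_c = omega^2 * r = 18.25^2 * 0.19 = 63.2819

63.2819 m/s^2


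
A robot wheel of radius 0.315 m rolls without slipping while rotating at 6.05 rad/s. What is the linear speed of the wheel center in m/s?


v = omega * r = 6.05 * 0.315 = 1.9058

1.9058 m/s


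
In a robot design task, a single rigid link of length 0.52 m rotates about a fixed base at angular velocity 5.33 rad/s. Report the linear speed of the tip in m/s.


v = L*omega = 0.52 * 5.33 = 2.7716

2.7716 m/s


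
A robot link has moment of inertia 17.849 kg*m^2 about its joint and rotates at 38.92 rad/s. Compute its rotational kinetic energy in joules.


KE = (1/2)*I*omega^2 = 0.5*17.849*38.92^2 = 13518.5327

13518.5327 J


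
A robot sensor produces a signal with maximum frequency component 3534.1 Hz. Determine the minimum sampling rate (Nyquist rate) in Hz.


f_s,min = 2*f_max = 2*3534.1 = 7068.2000

7068.2000 Hz


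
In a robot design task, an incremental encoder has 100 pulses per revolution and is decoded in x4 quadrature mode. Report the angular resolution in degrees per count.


resolution = 360 / (PPR * 4) = 360 / 400 = 0.9000

0.9000 degrees


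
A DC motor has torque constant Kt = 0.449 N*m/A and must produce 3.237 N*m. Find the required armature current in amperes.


I = tau / Kt = 3.237/0.449 = 7.2094

7.2094 A


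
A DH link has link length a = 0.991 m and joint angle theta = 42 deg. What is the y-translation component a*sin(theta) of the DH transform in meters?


a*sin(theta) = 0.991*sin(42 deg) = 0.6631

0.6631 m


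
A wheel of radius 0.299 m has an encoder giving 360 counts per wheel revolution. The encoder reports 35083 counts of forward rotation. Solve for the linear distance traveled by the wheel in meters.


revs = 35083/360 = 97.452778
d = revs * 2*pi*r = 97.452778 * 2*pi*0.299 = 183.0818

183.0818 m


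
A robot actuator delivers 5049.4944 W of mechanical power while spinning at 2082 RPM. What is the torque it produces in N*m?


omega = 2082 * 2*pi/60 = 218.026530 rad/s
tau = P / omega = 5049.4944 / 218.026530 = 23.1600

23.1600 N*m


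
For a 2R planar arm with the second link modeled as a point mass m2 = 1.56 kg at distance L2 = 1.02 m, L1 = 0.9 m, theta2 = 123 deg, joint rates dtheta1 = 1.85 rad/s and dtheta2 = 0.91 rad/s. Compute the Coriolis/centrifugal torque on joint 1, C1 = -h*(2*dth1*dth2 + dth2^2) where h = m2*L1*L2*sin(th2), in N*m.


h = m2*L1*L2*sin(th2) = 1.56*0.9*1.02*sin(123 deg) = 1.201043
C1 = -h*(2*1.85*0.91 + 0.91^2) = -1.201043*4.1951 = -5.0385

-5.0385 N*m


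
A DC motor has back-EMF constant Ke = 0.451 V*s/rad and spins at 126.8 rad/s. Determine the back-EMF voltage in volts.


V_emf = Ke * omega = 0.451*126.8 = 57.1868

57.1868 V


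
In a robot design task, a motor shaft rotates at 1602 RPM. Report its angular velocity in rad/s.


omega = 1602 * 2*pi/60 = 167.7610

167.7610 rad/s


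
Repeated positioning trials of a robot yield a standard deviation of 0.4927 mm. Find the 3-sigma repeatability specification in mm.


repeatability = 3*sigma = 3*0.4927 = 1.4781

1.4781 mm


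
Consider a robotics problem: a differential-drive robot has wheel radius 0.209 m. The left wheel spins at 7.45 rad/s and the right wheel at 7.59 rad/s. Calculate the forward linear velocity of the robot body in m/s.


v = r*(wR + wL)/2 = 0.209*(7.59 + 7.45)/2 = 1.5717

1.5717 m/s


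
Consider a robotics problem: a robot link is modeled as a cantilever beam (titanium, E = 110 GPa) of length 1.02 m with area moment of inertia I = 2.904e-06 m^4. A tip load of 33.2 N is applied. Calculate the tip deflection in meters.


delta = F*L^3/(3*E*I) = 33.2*1.02^3/(3*1.100e+11*2.904e-06)
      = 35.2321056/958320 = 3.6764e-05

3.6764e-05 m


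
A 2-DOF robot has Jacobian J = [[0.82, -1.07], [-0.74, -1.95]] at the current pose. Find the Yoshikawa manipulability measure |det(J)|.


det(J) = 0.82*-1.95 - (-1.07)*(-0.74) = -2.3908
|det(J)| = 2.3908

2.3908


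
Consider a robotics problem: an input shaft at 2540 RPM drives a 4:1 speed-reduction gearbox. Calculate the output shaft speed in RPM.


omega_out = omega_in / N = 2540 / 4 = 635.0000

635.0000 RPM


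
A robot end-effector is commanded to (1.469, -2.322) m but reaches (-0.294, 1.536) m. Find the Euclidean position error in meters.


dx = -0.294 - (1.469) = -1.7630, dy = 1.536 - (-2.322) = 3.8580
err = sqrt(3.108169 + 14.884164) = 4.2417

4.2417 m


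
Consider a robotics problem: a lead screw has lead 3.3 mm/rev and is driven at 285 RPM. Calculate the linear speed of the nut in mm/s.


v = lead * (RPM/60) = 3.3*285/60 = 15.6750

15.6750 mm/s


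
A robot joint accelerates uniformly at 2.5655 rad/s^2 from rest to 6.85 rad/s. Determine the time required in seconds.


t = delta_omega / alpha = 6.85 / 2.5655 = 2.6700

2.6700 s


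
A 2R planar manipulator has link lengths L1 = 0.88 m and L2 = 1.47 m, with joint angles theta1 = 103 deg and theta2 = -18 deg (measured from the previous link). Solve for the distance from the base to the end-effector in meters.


x = L1*cos(th1) + L2*cos(th1+th2) = -0.069838
y = L1*sin(th1) + L2*sin(th1+th2) = 2.321852
d = sqrt(x^2 + y^2) = sqrt(0.004877 + 5.390997) = 2.3229

2.3229 m


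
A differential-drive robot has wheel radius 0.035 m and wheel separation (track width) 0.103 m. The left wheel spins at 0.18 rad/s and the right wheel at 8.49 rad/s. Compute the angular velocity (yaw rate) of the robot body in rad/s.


omega = r*(wR - wL)/L = 0.035*(8.49 - (0.18))/0.103 = 2.8238

2.8238 rad/s


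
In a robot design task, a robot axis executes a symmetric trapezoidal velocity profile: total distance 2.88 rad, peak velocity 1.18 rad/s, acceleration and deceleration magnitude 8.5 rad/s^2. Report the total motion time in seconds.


t_acc = v/a = 1.18/8.5 = 0.138824 s
d_acc = v^2/(2a) = 0.081906 rad (each ramp)
d_cruise = 2.88 - 2*0.081906 = 2.716188 rad
t_cruise = 2.716188/1.18 = 2.301854 s
t_total = 2*0.138824 + 2.301854 = 2.5795

2.5795 s


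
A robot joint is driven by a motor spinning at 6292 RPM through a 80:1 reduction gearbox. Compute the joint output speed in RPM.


omega_joint = omega_motor / N = 6292 / 80 = 78.6500

78.6500 RPM
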